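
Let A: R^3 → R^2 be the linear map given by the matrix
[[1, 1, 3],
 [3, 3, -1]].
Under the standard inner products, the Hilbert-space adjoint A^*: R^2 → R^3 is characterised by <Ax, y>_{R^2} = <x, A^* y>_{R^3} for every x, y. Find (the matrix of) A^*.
A^* = A^T =
[[1, 3],
 [1, 3],
 [3, -1]]

For real matrices with standard dot products, the defining identity <Ax, y> = <x, A^* y> gives (Ax)^T y = x^T (A^*) y, i.e. x^T A^T y = x^T (A^*) y. Since this holds for all x, y, we must have A^* = A^T. Therefore
A^* =
[[1, 3],
 [1, 3],
 [3, -1]].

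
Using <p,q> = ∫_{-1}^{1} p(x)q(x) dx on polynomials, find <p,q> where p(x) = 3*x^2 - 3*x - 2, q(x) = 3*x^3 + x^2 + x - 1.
<p,q> = -56/15

Expand the product: p(x)·q(x) = 9*x^5 - 6*x^4 - 6*x^3 - 8*x^2 + x + 2.
∫_{-1}^{1} of each monomial x^k gives [2/(k+1) if k even, 0 if k odd]. Integrating term-by-term (or equivalently evaluating the antiderivative F(x) = 3*x^6/2 - 6*x^5/5 - 3*x^4/2 - 8*x^3/3 + x^2/2 + 2*x at the endpoints):
  F(1) − F(−1) = -41/30 − (71/30) = -56/15.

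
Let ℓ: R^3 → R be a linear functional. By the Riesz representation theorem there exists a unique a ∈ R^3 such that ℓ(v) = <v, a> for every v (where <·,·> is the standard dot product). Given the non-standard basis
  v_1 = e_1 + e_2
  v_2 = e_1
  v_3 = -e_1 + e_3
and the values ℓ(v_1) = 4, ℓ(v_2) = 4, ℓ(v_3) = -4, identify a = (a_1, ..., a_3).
a = (4, 0, 0)

Write a = (a_1, ..., a_3) in the standard basis. For each basis vector v_i, ℓ(v_i) = <v_i, a> is a linear equation in the a_j's. Collect the n equations into a matrix system V a = ℓ, where row i of V is v_i (expressed in the standard basis). Since V is invertible (lower-triangular with 1s on the diagonal, up to permutation), solve by back-substitution:
  V =
[[1, 1, 0],
 [1, 0, 0],
 [-1, 0, 1]]
  V a = (4, 4, -4)
Solving gives a = (4, 0, 0).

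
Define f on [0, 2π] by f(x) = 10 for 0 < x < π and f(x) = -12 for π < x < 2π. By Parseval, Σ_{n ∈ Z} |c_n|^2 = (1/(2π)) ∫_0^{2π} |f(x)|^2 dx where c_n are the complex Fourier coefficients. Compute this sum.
Σ |c_n|^2 = 122

Parseval equates the L^2 energy of f (normalised by 1/(2π)) with the ℓ^2 sum of its Fourier coefficients: (1/(2π)) ∫_0^{2π} |f|^2 = Σ |c_n|^2.
Compute the left side: (1/(2π)) [∫_0^π 10^2 dx + ∫_π^{2π} (-12)^2 dx] = (1/(2π)) · (100π + 144π) = (100 + 144)/2 = 122.
So Σ_{n ∈ Z} |c_n|^2 = 122.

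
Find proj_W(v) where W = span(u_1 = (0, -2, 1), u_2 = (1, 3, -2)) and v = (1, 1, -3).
proj_W(v) = (5/3, 5/3, -5/3)

Set up U = [u_1 | ... | u_2] ∈ R^(3×2). The projector onto W = col(U) is P = U (U^T U)^(-1) U^T.
Compute U^T U =
  [5, -8]
  [-8, 14],
and U^T v = (-5, 10).
Solve U^T U · c = U^T v for the coefficients: c = (5/3, 5/3). The projection is proj_W(v) = U c.
Check: (v - proj_W(v)) · u_1 = 0  (should be 0).
Check: (v - proj_W(v)) · u_2 = 0  (should be 0).
Result: proj_W(v) = (5/3, 5/3, -5/3).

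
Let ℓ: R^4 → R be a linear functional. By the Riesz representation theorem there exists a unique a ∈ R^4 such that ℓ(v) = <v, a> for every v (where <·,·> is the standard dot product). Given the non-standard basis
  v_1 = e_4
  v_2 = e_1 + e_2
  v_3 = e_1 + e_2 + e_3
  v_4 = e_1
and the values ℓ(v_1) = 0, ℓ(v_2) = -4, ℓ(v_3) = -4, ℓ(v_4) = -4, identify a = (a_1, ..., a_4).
a = (-4, 0, 0, 0)

Write a = (a_1, ..., a_4) in the standard basis. For each basis vector v_i, ℓ(v_i) = <v_i, a> is a linear equation in the a_j's. Collect the n equations into a matrix system V a = ℓ, where row i of V is v_i (expressed in the standard basis). Since V is invertible (lower-triangular with 1s on the diagonal, up to permutation), solve by back-substitution:
  V =
[[0, 0, 0, 1],
 [1, 1, 0, 0],
 [1, 1, 1, 0],
 [1, 0, 0, 0]]
  V a = (0, -4, -4, -4)
Solving gives a = (-4, 0, 0, 0).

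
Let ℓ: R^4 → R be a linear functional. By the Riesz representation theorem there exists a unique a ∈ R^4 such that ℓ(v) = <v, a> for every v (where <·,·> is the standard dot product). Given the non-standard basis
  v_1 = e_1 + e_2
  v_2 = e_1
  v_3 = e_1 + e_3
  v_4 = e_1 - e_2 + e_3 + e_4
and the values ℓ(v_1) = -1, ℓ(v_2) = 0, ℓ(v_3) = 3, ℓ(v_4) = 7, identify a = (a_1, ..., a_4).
a = (0, -1, 3, 3)

Write a = (a_1, ..., a_4) in the standard basis. For each basis vector v_i, ℓ(v_i) = <v_i, a> is a linear equation in the a_j's. Collect the n equations into a matrix system V a = ℓ, where row i of V is v_i (expressed in the standard basis). Since V is invertible (lower-triangular with 1s on the diagonal, up to permutation), solve by back-substitution:
  V =
[[1, 1, 0, 0],
 [1, 0, 0, 0],
 [1, 0, 1, 0],
 [1, -1, 1, 1]]
  V a = (-1, 0, 3, 7)
Solving gives a = (0, -1, 3, 3).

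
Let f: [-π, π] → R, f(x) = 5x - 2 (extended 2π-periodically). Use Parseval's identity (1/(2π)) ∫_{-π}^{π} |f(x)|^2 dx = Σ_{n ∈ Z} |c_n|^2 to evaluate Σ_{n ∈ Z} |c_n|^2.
Σ |c_n|^2 = 25π^2/3 + 4

Expand and integrate term by term over [-π, π]:
  ∫ (5x)^2 dx = 25·(2π^3/3); ∫ 2·5·(-2)·x dx = 0 (odd integrand); ∫ (-2)^2 dx = 4·2π.
So (1/(2π)) ∫_{-π}^{π} (5x - 2)^2 dx = 25π^2/3 + 4 = 25π^2/3 + 4.
Parseval ⇒ Σ |c_n|^2 = 25π^2/3 + 4.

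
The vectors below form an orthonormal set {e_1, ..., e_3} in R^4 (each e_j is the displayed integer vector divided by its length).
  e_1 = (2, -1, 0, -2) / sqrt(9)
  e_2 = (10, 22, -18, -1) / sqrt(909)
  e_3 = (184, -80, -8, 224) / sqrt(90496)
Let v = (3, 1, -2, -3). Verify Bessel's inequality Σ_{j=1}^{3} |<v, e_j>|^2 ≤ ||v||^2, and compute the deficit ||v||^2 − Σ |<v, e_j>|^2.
Σ |<v, e_j>|^2 = 321/14; ||v||^2 = 23; deficit = 1/14

Write each e_j = u_j / sqrt(<u_j, u_j>) where u_j is the displayed integer vector. Then <v, e_j> = <v, u_j> / sqrt(<u_j, u_j>), so |<v, e_j>|^2 = <v, u_j>^2 / <u_j, u_j>.
Coefficients: <v, e_1> = 11/sqrt(9), <v, e_2> = 91/sqrt(909), <v, e_3> = -184/sqrt(90496).
Square and sum: Σ |<v, e_j>|^2 = 321/14.
Compute ||v||^2 = v·v = 23.
Deficit = 23 − 321/14 = 1/14 ≥ 0, confirming Bessel's inequality. (The deficit equals ||v − Σ <v,e_j> e_j||^2, the squared distance from v to span{e_j}.)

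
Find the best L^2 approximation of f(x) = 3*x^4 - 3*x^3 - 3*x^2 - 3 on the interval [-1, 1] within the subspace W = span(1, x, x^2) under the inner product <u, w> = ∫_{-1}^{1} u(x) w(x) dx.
g(x) = -3*x^2/7 - 9*x/5 - 114/35

The best approximation g ∈ W is the orthogonal projection of f onto W. Writing g = a_0 + a_1 x + a_2 x^2, the coefficients solve the normal equations G · a = b where
  G_{ij} = <φ_i, φ_j> and b_i = <f, φ_i>, with φ_0 = 1, φ_1 = x, φ_2 = x^2.
G =
  [2, 0, 2/3]
  [0, 2/3, 0]
  [2/3, 0, 2/5],
b = (-34/5, -6/5, -82/35).
Solving gives a_0 = -114/35, a_1 = -9/5, a_2 = -3/7, so
  g(x) = -3*x^2/7 - 9*x/5 - 114/35.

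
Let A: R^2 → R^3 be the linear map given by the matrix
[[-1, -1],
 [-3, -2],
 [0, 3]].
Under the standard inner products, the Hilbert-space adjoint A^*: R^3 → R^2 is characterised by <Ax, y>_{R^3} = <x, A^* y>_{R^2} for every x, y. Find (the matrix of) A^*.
A^* = A^T =
[[-1, -3, 0],
 [-1, -2, 3]]

For real matrices with standard dot products, the defining identity <Ax, y> = <x, A^* y> gives (Ax)^T y = x^T (A^*) y, i.e. x^T A^T y = x^T (A^*) y. Since this holds for all x, y, we must have A^* = A^T. Therefore
A^* =
[[-1, -3, 0],
 [-1, -2, 3]].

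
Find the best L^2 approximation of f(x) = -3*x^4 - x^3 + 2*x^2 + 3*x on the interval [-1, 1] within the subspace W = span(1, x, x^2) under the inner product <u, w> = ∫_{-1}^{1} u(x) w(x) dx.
g(x) = -4*x^2/7 + 12*x/5 + 9/35

The best approximation g ∈ W is the orthogonal projection of f onto W. Writing g = a_0 + a_1 x + a_2 x^2, the coefficients solve the normal equations G · a = b where
  G_{ij} = <φ_i, φ_j> and b_i = <f, φ_i>, with φ_0 = 1, φ_1 = x, φ_2 = x^2.
G =
  [2, 0, 2/3]
  [0, 2/3, 0]
  [2/3, 0, 2/5],
b = (2/15, 8/5, -2/35).
Solving gives a_0 = 9/35, a_1 = 12/5, a_2 = -4/7, so
  g(x) = -4*x^2/7 + 12*x/5 + 9/35.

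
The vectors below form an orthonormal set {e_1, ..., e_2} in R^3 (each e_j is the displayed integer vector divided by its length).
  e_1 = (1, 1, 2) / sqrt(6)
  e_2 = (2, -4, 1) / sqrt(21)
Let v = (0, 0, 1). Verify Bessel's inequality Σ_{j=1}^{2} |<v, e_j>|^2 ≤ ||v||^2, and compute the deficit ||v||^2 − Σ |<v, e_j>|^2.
Σ |<v, e_j>|^2 = 5/7; ||v||^2 = 1; deficit = 2/7

Write each e_j = u_j / sqrt(<u_j, u_j>) where u_j is the displayed integer vector. Then <v, e_j> = <v, u_j> / sqrt(<u_j, u_j>), so |<v, e_j>|^2 = <v, u_j>^2 / <u_j, u_j>.
Coefficients: <v, e_1> = 2/sqrt(6), <v, e_2> = 1/sqrt(21).
Square and sum: Σ |<v, e_j>|^2 = 5/7.
Compute ||v||^2 = v·v = 1.
Deficit = 1 − 5/7 = 2/7 ≥ 0, confirming Bessel's inequality. (The deficit equals ||v − Σ <v,e_j> e_j||^2, the squared distance from v to span{e_j}.)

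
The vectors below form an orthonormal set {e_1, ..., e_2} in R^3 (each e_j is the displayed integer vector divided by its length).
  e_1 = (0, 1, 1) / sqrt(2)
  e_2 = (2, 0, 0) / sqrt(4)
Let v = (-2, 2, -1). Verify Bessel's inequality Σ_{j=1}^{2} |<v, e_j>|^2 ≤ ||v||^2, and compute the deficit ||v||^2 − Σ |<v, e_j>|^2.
Σ |<v, e_j>|^2 = 9/2; ||v||^2 = 9; deficit = 9/2

Write each e_j = u_j / sqrt(<u_j, u_j>) where u_j is the displayed integer vector. Then <v, e_j> = <v, u_j> / sqrt(<u_j, u_j>), so |<v, e_j>|^2 = <v, u_j>^2 / <u_j, u_j>.
Coefficients: <v, e_1> = 1/sqrt(2), <v, e_2> = -4/sqrt(4).
Square and sum: Σ |<v, e_j>|^2 = 9/2.
Compute ||v||^2 = v·v = 9.
Deficit = 9 − 9/2 = 9/2 ≥ 0, confirming Bessel's inequality. (The deficit equals ||v − Σ <v,e_j> e_j||^2, the squared distance from v to span{e_j}.)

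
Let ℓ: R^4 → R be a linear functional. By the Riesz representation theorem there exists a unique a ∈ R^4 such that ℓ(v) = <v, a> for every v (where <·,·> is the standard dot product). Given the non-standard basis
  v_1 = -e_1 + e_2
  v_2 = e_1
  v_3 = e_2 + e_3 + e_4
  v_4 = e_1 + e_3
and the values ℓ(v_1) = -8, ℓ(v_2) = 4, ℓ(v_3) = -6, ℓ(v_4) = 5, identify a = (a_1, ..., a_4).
a = (4, -4, 1, -3)

Write a = (a_1, ..., a_4) in the standard basis. For each basis vector v_i, ℓ(v_i) = <v_i, a> is a linear equation in the a_j's. Collect the n equations into a matrix system V a = ℓ, where row i of V is v_i (expressed in the standard basis). Since V is invertible (lower-triangular with 1s on the diagonal, up to permutation), solve by back-substitution:
  V =
[[-1, 1, 0, 0],
 [1, 0, 0, 0],
 [0, 1, 1, 1],
 [1, 0, 1, 0]]
  V a = (-8, 4, -6, 5)
Solving gives a = (4, -4, 1, -3).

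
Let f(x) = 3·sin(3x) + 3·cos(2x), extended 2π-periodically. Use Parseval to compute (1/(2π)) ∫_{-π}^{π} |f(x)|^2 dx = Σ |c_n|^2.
Σ |c_n|^2 = 9

Expand |f|^2 and use orthogonality of {sin(nx), cos(mx)} on [-π, π]:
  ∫_{-π}^{π} sin(nx)^2 dx = π, ∫ cos(mx)^2 dx = π, and cross terms integrate to 0.
So ∫_{-π}^{π} f(x)^2 dx = 3^2 · π + 3^2 · π = (9 + 9)π.
Divide by 2π: (9 + 9)/2 = 9.
By Parseval, this equals Σ |c_n|^2.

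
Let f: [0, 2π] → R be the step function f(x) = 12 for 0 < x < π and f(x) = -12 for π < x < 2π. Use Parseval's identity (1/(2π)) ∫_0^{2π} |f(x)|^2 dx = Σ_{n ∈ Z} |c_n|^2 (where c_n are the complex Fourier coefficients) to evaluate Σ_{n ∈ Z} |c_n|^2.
Σ |c_n|^2 = 144

Parseval equates the L^2 energy of f (normalised by 1/(2π)) with the ℓ^2 sum of its Fourier coefficients: (1/(2π)) ∫_0^{2π} |f|^2 = Σ |c_n|^2.
Compute the left side: (1/(2π)) [∫_0^π 12^2 dx + ∫_π^{2π} (-12)^2 dx] = (1/(2π)) · (144π + 144π) = (144 + 144)/2 = 144.
So Σ_{n ∈ Z} |c_n|^2 = 144.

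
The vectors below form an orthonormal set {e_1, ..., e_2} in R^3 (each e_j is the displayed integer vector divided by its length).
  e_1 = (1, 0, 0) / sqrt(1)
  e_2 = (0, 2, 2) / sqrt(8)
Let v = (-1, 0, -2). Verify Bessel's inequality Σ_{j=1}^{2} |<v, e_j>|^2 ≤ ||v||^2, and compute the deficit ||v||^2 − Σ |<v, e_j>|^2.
Σ |<v, e_j>|^2 = 3; ||v||^2 = 5; deficit = 2

Write each e_j = u_j / sqrt(<u_j, u_j>) where u_j is the displayed integer vector. Then <v, e_j> = <v, u_j> / sqrt(<u_j, u_j>), so |<v, e_j>|^2 = <v, u_j>^2 / <u_j, u_j>.
Coefficients: <v, e_1> = -1/sqrt(1), <v, e_2> = -4/sqrt(8).
Square and sum: Σ |<v, e_j>|^2 = 3.
Compute ||v||^2 = v·v = 5.
Deficit = 5 − 3 = 2 ≥ 0, confirming Bessel's inequality. (The deficit equals ||v − Σ <v,e_j> e_j||^2, the squared distance from v to span{e_j}.)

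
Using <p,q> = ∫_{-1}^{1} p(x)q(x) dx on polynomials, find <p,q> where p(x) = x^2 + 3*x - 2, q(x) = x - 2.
<p,q> = 26/3

Expand the product: p(x)·q(x) = x^3 + x^2 - 8*x + 4.
∫_{-1}^{1} of each monomial x^k gives [2/(k+1) if k even, 0 if k odd]. Integrating term-by-term (or equivalently evaluating the antiderivative F(x) = x^4/4 + x^3/3 - 4*x^2 + 4*x at the endpoints):
  F(1) − F(−1) = 7/12 − (-97/12) = 26/3.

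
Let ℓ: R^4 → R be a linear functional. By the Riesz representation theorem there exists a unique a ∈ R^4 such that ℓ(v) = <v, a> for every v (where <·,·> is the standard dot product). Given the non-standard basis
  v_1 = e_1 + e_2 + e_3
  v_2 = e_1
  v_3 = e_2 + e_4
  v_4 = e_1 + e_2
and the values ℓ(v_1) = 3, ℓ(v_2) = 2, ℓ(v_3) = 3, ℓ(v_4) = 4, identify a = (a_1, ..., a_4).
a = (2, 2, -1, 1)

Write a = (a_1, ..., a_4) in the standard basis. For each basis vector v_i, ℓ(v_i) = <v_i, a> is a linear equation in the a_j's. Collect the n equations into a matrix system V a = ℓ, where row i of V is v_i (expressed in the standard basis). Since V is invertible (lower-triangular with 1s on the diagonal, up to permutation), solve by back-substitution:
  V =
[[1, 1, 1, 0],
 [1, 0, 0, 0],
 [0, 1, 0, 1],
 [1, 1, 0, 0]]
  V a = (3, 2, 3, 4)
Solving gives a = (2, 2, -1, 1).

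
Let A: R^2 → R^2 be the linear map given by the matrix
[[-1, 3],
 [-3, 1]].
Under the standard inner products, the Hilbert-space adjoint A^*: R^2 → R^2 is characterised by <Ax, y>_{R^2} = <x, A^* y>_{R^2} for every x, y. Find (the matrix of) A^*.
A^* = A^T =
[[-1, -3],
 [3, 1]]

For real matrices with standard dot products, the defining identity <Ax, y> = <x, A^* y> gives (Ax)^T y = x^T (A^*) y, i.e. x^T A^T y = x^T (A^*) y. Since this holds for all x, y, we must have A^* = A^T. Therefore
A^* =
[[-1, -3],
 [3, 1]].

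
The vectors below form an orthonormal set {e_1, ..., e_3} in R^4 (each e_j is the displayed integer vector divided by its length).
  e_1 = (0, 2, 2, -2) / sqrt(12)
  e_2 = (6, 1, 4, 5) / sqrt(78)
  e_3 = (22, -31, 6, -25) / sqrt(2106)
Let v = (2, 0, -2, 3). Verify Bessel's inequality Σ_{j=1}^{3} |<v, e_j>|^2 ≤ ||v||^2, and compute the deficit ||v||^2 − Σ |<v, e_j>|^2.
Σ |<v, e_j>|^2 = 1121/81; ||v||^2 = 17; deficit = 256/81

Write each e_j = u_j / sqrt(<u_j, u_j>) where u_j is the displayed integer vector. Then <v, e_j> = <v, u_j> / sqrt(<u_j, u_j>), so |<v, e_j>|^2 = <v, u_j>^2 / <u_j, u_j>.
Coefficients: <v, e_1> = -10/sqrt(12), <v, e_2> = 19/sqrt(78), <v, e_3> = -43/sqrt(2106).
Square and sum: Σ |<v, e_j>|^2 = 1121/81.
Compute ||v||^2 = v·v = 17.
Deficit = 17 − 1121/81 = 256/81 ≥ 0, confirming Bessel's inequality. (The deficit equals ||v − Σ <v,e_j> e_j||^2, the squared distance from v to span{e_j}.)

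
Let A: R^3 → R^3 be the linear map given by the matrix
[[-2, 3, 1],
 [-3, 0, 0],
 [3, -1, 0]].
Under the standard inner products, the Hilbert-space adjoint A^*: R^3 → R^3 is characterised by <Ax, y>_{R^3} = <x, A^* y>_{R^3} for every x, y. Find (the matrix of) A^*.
A^* = A^T =
[[-2, -3, 3],
 [3, 0, -1],
 [1, 0, 0]]

For real matrices with standard dot products, the defining identity <Ax, y> = <x, A^* y> gives (Ax)^T y = x^T (A^*) y, i.e. x^T A^T y = x^T (A^*) y. Since this holds for all x, y, we must have A^* = A^T. Therefore
A^* =
[[-2, -3, 3],
 [3, 0, -1],
 [1, 0, 0]].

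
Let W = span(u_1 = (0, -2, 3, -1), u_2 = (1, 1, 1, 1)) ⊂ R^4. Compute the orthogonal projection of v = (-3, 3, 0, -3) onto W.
proj_W(v) = (-3/4, -9/28, -39/28, -15/28)

Set up U = [u_1 | ... | u_2] ∈ R^(4×2). The projector onto W = col(U) is P = U (U^T U)^(-1) U^T.
Compute U^T U =
  [14, 0]
  [0, 4],
and U^T v = (-3, -3).
Solve U^T U · c = U^T v for the coefficients: c = (-3/14, -3/4). The projection is proj_W(v) = U c.
Check: (v - proj_W(v)) · u_1 = 0  (should be 0).
Check: (v - proj_W(v)) · u_2 = 0  (should be 0).
Result: proj_W(v) = (-3/4, -9/28, -39/28, -15/28).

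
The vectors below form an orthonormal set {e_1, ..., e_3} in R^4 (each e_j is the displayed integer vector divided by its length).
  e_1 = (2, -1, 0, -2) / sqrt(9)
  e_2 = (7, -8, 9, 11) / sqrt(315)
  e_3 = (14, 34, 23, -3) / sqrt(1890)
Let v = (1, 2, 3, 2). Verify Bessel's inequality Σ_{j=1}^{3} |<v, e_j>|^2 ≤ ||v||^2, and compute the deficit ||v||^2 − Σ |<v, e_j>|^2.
Σ |<v, e_j>|^2 = 971/54; ||v||^2 = 18; deficit = 1/54

Write each e_j = u_j / sqrt(<u_j, u_j>) where u_j is the displayed integer vector. Then <v, e_j> = <v, u_j> / sqrt(<u_j, u_j>), so |<v, e_j>|^2 = <v, u_j>^2 / <u_j, u_j>.
Coefficients: <v, e_1> = -4/sqrt(9), <v, e_2> = 40/sqrt(315), <v, e_3> = 145/sqrt(1890).
Square and sum: Σ |<v, e_j>|^2 = 971/54.
Compute ||v||^2 = v·v = 18.
Deficit = 18 − 971/54 = 1/54 ≥ 0, confirming Bessel's inequality. (The deficit equals ||v − Σ <v,e_j> e_j||^2, the squared distance from v to span{e_j}.)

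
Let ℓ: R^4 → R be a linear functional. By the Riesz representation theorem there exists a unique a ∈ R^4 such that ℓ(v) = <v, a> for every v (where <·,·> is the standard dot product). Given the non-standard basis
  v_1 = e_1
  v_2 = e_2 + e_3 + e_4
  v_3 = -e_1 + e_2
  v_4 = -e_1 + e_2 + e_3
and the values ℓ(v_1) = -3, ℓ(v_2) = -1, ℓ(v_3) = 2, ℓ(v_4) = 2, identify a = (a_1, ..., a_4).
a = (-3, -1, 0, 0)

Write a = (a_1, ..., a_4) in the standard basis. For each basis vector v_i, ℓ(v_i) = <v_i, a> is a linear equation in the a_j's. Collect the n equations into a matrix system V a = ℓ, where row i of V is v_i (expressed in the standard basis). Since V is invertible (lower-triangular with 1s on the diagonal, up to permutation), solve by back-substitution:
  V =
[[1, 0, 0, 0],
 [0, 1, 1, 1],
 [-1, 1, 0, 0],
 [-1, 1, 1, 0]]
  V a = (-3, -1, 2, 2)
Solving gives a = (-3, -1, 0, 0).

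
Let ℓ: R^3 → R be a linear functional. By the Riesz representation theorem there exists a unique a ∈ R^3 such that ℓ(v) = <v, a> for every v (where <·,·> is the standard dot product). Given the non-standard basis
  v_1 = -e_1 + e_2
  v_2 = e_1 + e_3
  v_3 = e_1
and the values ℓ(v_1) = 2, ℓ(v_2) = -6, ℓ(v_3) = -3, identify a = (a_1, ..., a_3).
a = (-3, -1, -3)

Write a = (a_1, ..., a_3) in the standard basis. For each basis vector v_i, ℓ(v_i) = <v_i, a> is a linear equation in the a_j's. Collect the n equations into a matrix system V a = ℓ, where row i of V is v_i (expressed in the standard basis). Since V is invertible (lower-triangular with 1s on the diagonal, up to permutation), solve by back-substitution:
  V =
[[-1, 1, 0],
 [1, 0, 1],
 [1, 0, 0]]
  V a = (2, -6, -3)
Solving gives a = (-3, -1, -3).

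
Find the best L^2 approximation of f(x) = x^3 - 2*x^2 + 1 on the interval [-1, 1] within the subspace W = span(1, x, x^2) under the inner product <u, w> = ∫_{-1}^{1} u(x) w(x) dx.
g(x) = -2*x^2 + 3*x/5 + 1

The best approximation g ∈ W is the orthogonal projection of f onto W. Writing g = a_0 + a_1 x + a_2 x^2, the coefficients solve the normal equations G · a = b where
  G_{ij} = <φ_i, φ_j> and b_i = <f, φ_i>, with φ_0 = 1, φ_1 = x, φ_2 = x^2.
G =
  [2, 0, 2/3]
  [0, 2/3, 0]
  [2/3, 0, 2/5],
b = (2/3, 2/5, -2/15).
Solving gives a_0 = 1, a_1 = 3/5, a_2 = -2, so
  g(x) = -2*x^2 + 3*x/5 + 1.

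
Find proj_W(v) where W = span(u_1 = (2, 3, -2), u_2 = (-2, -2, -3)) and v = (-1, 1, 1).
proj_W(v) = (4/21, 23/273, 223/273)

Set up U = [u_1 | ... | u_2] ∈ R^(3×2). The projector onto W = col(U) is P = U (U^T U)^(-1) U^T.
Compute U^T U =
  [17, -4]
  [-4, 17],
and U^T v = (-1, -3).
Solve U^T U · c = U^T v for the coefficients: c = (-29/273, -55/273). The projection is proj_W(v) = U c.
Check: (v - proj_W(v)) · u_1 = 0  (should be 0).
Check: (v - proj_W(v)) · u_2 = 0  (should be 0).
Result: proj_W(v) = (4/21, 23/273, 223/273).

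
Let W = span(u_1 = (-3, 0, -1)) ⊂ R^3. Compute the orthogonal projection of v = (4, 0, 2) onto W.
proj_W(v) = (21/5, 0, 7/5)

Set up U = [u_1 | ... | u_1] ∈ R^(3×1). The projector onto W = col(U) is P = U (U^T U)^(-1) U^T.
Compute U^T U =
  [10],
and U^T v = (-14).
Solve U^T U · c = U^T v for the coefficients: c = (-7/5). The projection is proj_W(v) = U c.
Check: (v - proj_W(v)) · u_1 = 0  (should be 0).
Result: proj_W(v) = (21/5, 0, 7/5).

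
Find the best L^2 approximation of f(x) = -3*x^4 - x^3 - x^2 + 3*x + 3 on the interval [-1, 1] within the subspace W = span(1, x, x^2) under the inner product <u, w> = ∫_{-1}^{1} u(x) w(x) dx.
g(x) = -25*x^2/7 + 12*x/5 + 114/35

The best approximation g ∈ W is the orthogonal projection of f onto W. Writing g = a_0 + a_1 x + a_2 x^2, the coefficients solve the normal equations G · a = b where
  G_{ij} = <φ_i, φ_j> and b_i = <f, φ_i>, with φ_0 = 1, φ_1 = x, φ_2 = x^2.
G =
  [2, 0, 2/3]
  [0, 2/3, 0]
  [2/3, 0, 2/5],
b = (62/15, 8/5, 26/35).
Solving gives a_0 = 114/35, a_1 = 12/5, a_2 = -25/7, so
  g(x) = -25*x^2/7 + 12*x/5 + 114/35.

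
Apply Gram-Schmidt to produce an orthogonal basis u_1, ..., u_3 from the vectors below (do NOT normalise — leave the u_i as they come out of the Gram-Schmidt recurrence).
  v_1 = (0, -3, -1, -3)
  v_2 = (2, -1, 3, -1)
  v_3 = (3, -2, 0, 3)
Orthogonal basis:
  u_1 = (0, -3, -1, -3)
  u_2 = (2, -10/19, 60/19, -10/19)
  u_3 = (155/69, -157/69, -31/23, 188/69)

Apply the Gram-Schmidt recurrence
  u_1 = v_1
  u_i = v_i − Σ_{j<i} ((v_i · u_j) / (u_j · u_j)) · u_j.

Step by step this gives:
  u_1 = (0, -3, -1, -3)
  u_2 = (2, -10/19, 60/19, -10/19)
  u_3 = (155/69, -157/69, -31/23, 188/69)

Orthogonality check:
  u_2 · u_1 = 0 (should be 0)
  u_3 · u_1 = 0 (should be 0)
  u_3 · u_2 = 0 (should be 0)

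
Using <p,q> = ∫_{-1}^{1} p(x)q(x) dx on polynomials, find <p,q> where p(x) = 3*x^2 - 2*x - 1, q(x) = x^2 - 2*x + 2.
<p,q> = 16/5

Expand the product: p(x)·q(x) = 3*x^4 - 8*x^3 + 9*x^2 - 2*x - 2.
∫_{-1}^{1} of each monomial x^k gives [2/(k+1) if k even, 0 if k odd]. Integrating term-by-term (or equivalently evaluating the antiderivative F(x) = 3*x^5/5 - 2*x^4 + 3*x^3 - x^2 - 2*x at the endpoints):
  F(1) − F(−1) = -7/5 − (-23/5) = 16/5.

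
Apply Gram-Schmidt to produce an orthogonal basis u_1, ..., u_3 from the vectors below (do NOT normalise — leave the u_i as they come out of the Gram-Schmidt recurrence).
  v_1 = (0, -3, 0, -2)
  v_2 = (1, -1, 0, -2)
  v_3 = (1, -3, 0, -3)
Orthogonal basis:
  u_1 = (0, -3, 0, -2)
  u_2 = (1, 8/13, 0, -12/13)
  u_3 = (4/29, -2/29, 0, 3/29)

Apply the Gram-Schmidt recurrence
  u_1 = v_1
  u_i = v_i − Σ_{j<i} ((v_i · u_j) / (u_j · u_j)) · u_j.

Step by step this gives:
  u_1 = (0, -3, 0, -2)
  u_2 = (1, 8/13, 0, -12/13)
  u_3 = (4/29, -2/29, 0, 3/29)

Orthogonality check:
  u_2 · u_1 = 0 (should be 0)
  u_3 · u_1 = 0 (should be 0)
  u_3 · u_2 = 0 (should be 0)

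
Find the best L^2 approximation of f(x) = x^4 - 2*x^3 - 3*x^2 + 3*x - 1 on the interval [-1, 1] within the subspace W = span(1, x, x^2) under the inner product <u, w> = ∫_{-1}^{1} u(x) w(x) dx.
g(x) = -15*x^2/7 + 9*x/5 - 38/35

The best approximation g ∈ W is the orthogonal projection of f onto W. Writing g = a_0 + a_1 x + a_2 x^2, the coefficients solve the normal equations G · a = b where
  G_{ij} = <φ_i, φ_j> and b_i = <f, φ_i>, with φ_0 = 1, φ_1 = x, φ_2 = x^2.
G =
  [2, 0, 2/3]
  [0, 2/3, 0]
  [2/3, 0, 2/5],
b = (-18/5, 6/5, -166/105).
Solving gives a_0 = -38/35, a_1 = 9/5, a_2 = -15/7, so
  g(x) = -15*x^2/7 + 9*x/5 - 38/35.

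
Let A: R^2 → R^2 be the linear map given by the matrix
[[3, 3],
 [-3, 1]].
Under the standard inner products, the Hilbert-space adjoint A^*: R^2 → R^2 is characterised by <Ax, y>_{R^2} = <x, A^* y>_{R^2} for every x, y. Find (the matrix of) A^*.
A^* = A^T =
[[3, -3],
 [3, 1]]

For real matrices with standard dot products, the defining identity <Ax, y> = <x, A^* y> gives (Ax)^T y = x^T (A^*) y, i.e. x^T A^T y = x^T (A^*) y. Since this holds for all x, y, we must have A^* = A^T. Therefore
A^* =
[[3, -3],
 [3, 1]].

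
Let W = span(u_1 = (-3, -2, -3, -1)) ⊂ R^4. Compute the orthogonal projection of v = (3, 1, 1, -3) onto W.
proj_W(v) = (33/23, 22/23, 33/23, 11/23)

Set up U = [u_1 | ... | u_1] ∈ R^(4×1). The projector onto W = col(U) is P = U (U^T U)^(-1) U^T.
Compute U^T U =
  [23],
and U^T v = (-11).
Solve U^T U · c = U^T v for the coefficients: c = (-11/23). The projection is proj_W(v) = U c.
Check: (v - proj_W(v)) · u_1 = 0  (should be 0).
Result: proj_W(v) = (33/23, 22/23, 33/23, 11/23).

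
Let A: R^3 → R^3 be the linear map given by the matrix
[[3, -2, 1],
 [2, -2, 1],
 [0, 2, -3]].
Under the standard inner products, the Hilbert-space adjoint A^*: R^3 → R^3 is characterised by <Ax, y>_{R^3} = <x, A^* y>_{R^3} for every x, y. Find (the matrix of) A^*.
A^* = A^T =
[[3, 2, 0],
 [-2, -2, 2],
 [1, 1, -3]]

For real matrices with standard dot products, the defining identity <Ax, y> = <x, A^* y> gives (Ax)^T y = x^T (A^*) y, i.e. x^T A^T y = x^T (A^*) y. Since this holds for all x, y, we must have A^* = A^T. Therefore
A^* =
[[3, 2, 0],
 [-2, -2, 2],
 [1, 1, -3]].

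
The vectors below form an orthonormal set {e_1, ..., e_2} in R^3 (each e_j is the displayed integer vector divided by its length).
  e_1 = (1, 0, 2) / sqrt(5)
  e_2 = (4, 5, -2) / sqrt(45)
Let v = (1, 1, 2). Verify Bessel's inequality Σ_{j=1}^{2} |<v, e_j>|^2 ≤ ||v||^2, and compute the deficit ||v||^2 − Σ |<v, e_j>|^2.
Σ |<v, e_j>|^2 = 50/9; ||v||^2 = 6; deficit = 4/9

Write each e_j = u_j / sqrt(<u_j, u_j>) where u_j is the displayed integer vector. Then <v, e_j> = <v, u_j> / sqrt(<u_j, u_j>), so |<v, e_j>|^2 = <v, u_j>^2 / <u_j, u_j>.
Coefficients: <v, e_1> = 5/sqrt(5), <v, e_2> = 5/sqrt(45).
Square and sum: Σ |<v, e_j>|^2 = 50/9.
Compute ||v||^2 = v·v = 6.
Deficit = 6 − 50/9 = 4/9 ≥ 0, confirming Bessel's inequality. (The deficit equals ||v − Σ <v,e_j> e_j||^2, the squared distance from v to span{e_j}.)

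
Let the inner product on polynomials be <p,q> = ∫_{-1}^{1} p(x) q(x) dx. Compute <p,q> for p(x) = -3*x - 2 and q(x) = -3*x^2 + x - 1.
<p,q> = 6

Expand the product: p(x)·q(x) = 9*x^3 + 3*x^2 + x + 2.
∫_{-1}^{1} of each monomial x^k gives [2/(k+1) if k even, 0 if k odd]. Integrating term-by-term (or equivalently evaluating the antiderivative F(x) = 9*x^4/4 + x^3 + x^2/2 + 2*x at the endpoints):
  F(1) − F(−1) = 23/4 − (-1/4) = 6.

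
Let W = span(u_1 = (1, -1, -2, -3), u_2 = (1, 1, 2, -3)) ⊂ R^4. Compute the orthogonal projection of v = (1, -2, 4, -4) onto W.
proj_W(v) = (13/10, 6/5, 12/5, -39/10)

Set up U = [u_1 | ... | u_2] ∈ R^(4×2). The projector onto W = col(U) is P = U (U^T U)^(-1) U^T.
Compute U^T U =
  [15, 5]
  [5, 15],
and U^T v = (7, 19).
Solve U^T U · c = U^T v for the coefficients: c = (1/20, 5/4). The projection is proj_W(v) = U c.
Check: (v - proj_W(v)) · u_1 = 0  (should be 0).
Check: (v - proj_W(v)) · u_2 = 0  (should be 0).
Result: proj_W(v) = (13/10, 6/5, 12/5, -39/10).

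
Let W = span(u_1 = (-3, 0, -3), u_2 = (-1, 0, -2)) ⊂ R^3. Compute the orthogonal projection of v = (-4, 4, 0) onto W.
proj_W(v) = (-4, 0, 0)

Set up U = [u_1 | ... | u_2] ∈ R^(3×2). The projector onto W = col(U) is P = U (U^T U)^(-1) U^T.
Compute U^T U =
  [18, 9]
  [9, 5],
and U^T v = (12, 4).
Solve U^T U · c = U^T v for the coefficients: c = (8/3, -4). The projection is proj_W(v) = U c.
Check: (v - proj_W(v)) · u_1 = 0  (should be 0).
Check: (v - proj_W(v)) · u_2 = 0  (should be 0).
Result: proj_W(v) = (-4, 0, 0).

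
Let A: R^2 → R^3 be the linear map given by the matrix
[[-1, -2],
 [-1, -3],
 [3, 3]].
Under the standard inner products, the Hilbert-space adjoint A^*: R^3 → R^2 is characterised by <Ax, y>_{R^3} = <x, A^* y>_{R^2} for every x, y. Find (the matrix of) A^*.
A^* = A^T =
[[-1, -1, 3],
 [-2, -3, 3]]

For real matrices with standard dot products, the defining identity <Ax, y> = <x, A^* y> gives (Ax)^T y = x^T (A^*) y, i.e. x^T A^T y = x^T (A^*) y. Since this holds for all x, y, we must have A^* = A^T. Therefore
A^* =
[[-1, -1, 3],
 [-2, -3, 3]].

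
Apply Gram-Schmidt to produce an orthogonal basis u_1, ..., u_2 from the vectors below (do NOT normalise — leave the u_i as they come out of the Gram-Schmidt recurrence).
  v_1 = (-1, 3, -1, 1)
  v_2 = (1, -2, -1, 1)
Orthogonal basis:
  u_1 = (-1, 3, -1, 1)
  u_2 = (7/12, -3/4, -17/12, 17/12)

Apply the Gram-Schmidt recurrence
  u_1 = v_1
  u_i = v_i − Σ_{j<i} ((v_i · u_j) / (u_j · u_j)) · u_j.

Step by step this gives:
  u_1 = (-1, 3, -1, 1)
  u_2 = (7/12, -3/4, -17/12, 17/12)

Orthogonality check:
  u_2 · u_1 = 0 (should be 0)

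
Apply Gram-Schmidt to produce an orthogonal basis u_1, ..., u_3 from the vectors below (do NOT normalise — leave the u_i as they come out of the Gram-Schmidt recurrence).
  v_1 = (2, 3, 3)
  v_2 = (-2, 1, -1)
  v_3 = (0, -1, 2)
Orthogonal basis:
  u_1 = (2, 3, 3)
  u_2 = (-18/11, 17/11, -5/11)
  u_3 = (-30/29, -20/29, 40/29)

Apply the Gram-Schmidt recurrence
  u_1 = v_1
  u_i = v_i − Σ_{j<i} ((v_i · u_j) / (u_j · u_j)) · u_j.

Step by step this gives:
  u_1 = (2, 3, 3)
  u_2 = (-18/11, 17/11, -5/11)
  u_3 = (-30/29, -20/29, 40/29)

Orthogonality check:
  u_2 · u_1 = 0 (should be 0)
  u_3 · u_1 = 0 (should be 0)
  u_3 · u_2 = 0 (should be 0)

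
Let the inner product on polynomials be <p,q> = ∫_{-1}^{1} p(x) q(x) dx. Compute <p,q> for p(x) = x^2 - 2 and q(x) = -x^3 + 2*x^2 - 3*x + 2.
<p,q> = -128/15

Expand the product: p(x)·q(x) = -x^5 + 2*x^4 - x^3 - 2*x^2 + 6*x - 4.
∫_{-1}^{1} of each monomial x^k gives [2/(k+1) if k even, 0 if k odd]. Integrating term-by-term (or equivalently evaluating the antiderivative F(x) = -x^6/6 + 2*x^5/5 - x^4/4 - 2*x^3/3 + 3*x^2 - 4*x at the endpoints):
  F(1) − F(−1) = -101/60 − (137/20) = -128/15.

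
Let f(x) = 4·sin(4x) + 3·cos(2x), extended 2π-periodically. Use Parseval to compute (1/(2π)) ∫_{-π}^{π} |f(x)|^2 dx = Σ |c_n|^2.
Σ |c_n|^2 = 25/2

Expand |f|^2 and use orthogonality of {sin(nx), cos(mx)} on [-π, π]:
  ∫_{-π}^{π} sin(nx)^2 dx = π, ∫ cos(mx)^2 dx = π, and cross terms integrate to 0.
So ∫_{-π}^{π} f(x)^2 dx = 4^2 · π + 3^2 · π = (16 + 9)π.
Divide by 2π: (16 + 9)/2 = 25/2.
By Parseval, this equals Σ |c_n|^2.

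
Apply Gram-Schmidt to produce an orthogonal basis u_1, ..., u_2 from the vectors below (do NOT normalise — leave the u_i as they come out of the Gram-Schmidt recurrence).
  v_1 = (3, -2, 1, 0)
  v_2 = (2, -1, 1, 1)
Orthogonal basis:
  u_1 = (3, -2, 1, 0)
  u_2 = (1/14, 2/7, 5/14, 1)

Apply the Gram-Schmidt recurrence
  u_1 = v_1
  u_i = v_i − Σ_{j<i} ((v_i · u_j) / (u_j · u_j)) · u_j.

Step by step this gives:
  u_1 = (3, -2, 1, 0)
  u_2 = (1/14, 2/7, 5/14, 1)

Orthogonality check:
  u_2 · u_1 = 0 (should be 0)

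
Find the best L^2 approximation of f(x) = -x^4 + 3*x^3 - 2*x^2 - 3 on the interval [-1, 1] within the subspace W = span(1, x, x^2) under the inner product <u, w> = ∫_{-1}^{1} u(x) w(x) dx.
g(x) = -20*x^2/7 + 9*x/5 - 102/35

The best approximation g ∈ W is the orthogonal projection of f onto W. Writing g = a_0 + a_1 x + a_2 x^2, the coefficients solve the normal equations G · a = b where
  G_{ij} = <φ_i, φ_j> and b_i = <f, φ_i>, with φ_0 = 1, φ_1 = x, φ_2 = x^2.
G =
  [2, 0, 2/3]
  [0, 2/3, 0]
  [2/3, 0, 2/5],
b = (-116/15, 6/5, -108/35).
Solving gives a_0 = -102/35, a_1 = 9/5, a_2 = -20/7, so
  g(x) = -20*x^2/7 + 9*x/5 - 102/35.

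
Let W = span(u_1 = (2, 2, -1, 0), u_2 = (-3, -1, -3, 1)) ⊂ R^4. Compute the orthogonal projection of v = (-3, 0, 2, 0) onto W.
proj_W(v) = (-251/155, -277/155, 184/155, -13/155)

Set up U = [u_1 | ... | u_2] ∈ R^(4×2). The projector onto W = col(U) is P = U (U^T U)^(-1) U^T.
Compute U^T U =
  [9, -5]
  [-5, 20],
and U^T v = (-8, 3).
Solve U^T U · c = U^T v for the coefficients: c = (-29/31, -13/155). The projection is proj_W(v) = U c.
Check: (v - proj_W(v)) · u_1 = 0  (should be 0).
Check: (v - proj_W(v)) · u_2 = 0  (should be 0).
Result: proj_W(v) = (-251/155, -277/155, 184/155, -13/155).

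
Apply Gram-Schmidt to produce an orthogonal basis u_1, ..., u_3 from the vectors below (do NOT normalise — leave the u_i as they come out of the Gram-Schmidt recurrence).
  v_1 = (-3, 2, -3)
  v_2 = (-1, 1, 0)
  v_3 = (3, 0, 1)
Orthogonal basis:
  u_1 = (-3, 2, -3)
  u_2 = (-7/22, 6/11, 15/22)
  u_3 = (24/19, 24/19, -8/19)

Apply the Gram-Schmidt recurrence
  u_1 = v_1
  u_i = v_i − Σ_{j<i} ((v_i · u_j) / (u_j · u_j)) · u_j.

Step by step this gives:
  u_1 = (-3, 2, -3)
  u_2 = (-7/22, 6/11, 15/22)
  u_3 = (24/19, 24/19, -8/19)

Orthogonality check:
  u_2 · u_1 = 0 (should be 0)
  u_3 · u_1 = 0 (should be 0)
  u_3 · u_2 = 0 (should be 0)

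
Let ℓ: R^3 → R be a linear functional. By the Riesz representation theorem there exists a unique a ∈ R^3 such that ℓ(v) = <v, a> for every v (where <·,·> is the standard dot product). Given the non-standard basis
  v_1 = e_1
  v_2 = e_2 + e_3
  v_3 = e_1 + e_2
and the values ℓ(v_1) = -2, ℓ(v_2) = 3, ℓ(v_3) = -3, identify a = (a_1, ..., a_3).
a = (-2, -1, 4)

Write a = (a_1, ..., a_3) in the standard basis. For each basis vector v_i, ℓ(v_i) = <v_i, a> is a linear equation in the a_j's. Collect the n equations into a matrix system V a = ℓ, where row i of V is v_i (expressed in the standard basis). Since V is invertible (lower-triangular with 1s on the diagonal, up to permutation), solve by back-substitution:
  V =
[[1, 0, 0],
 [0, 1, 1],
 [1, 1, 0]]
  V a = (-2, 3, -3)
Solving gives a = (-2, -1, 4).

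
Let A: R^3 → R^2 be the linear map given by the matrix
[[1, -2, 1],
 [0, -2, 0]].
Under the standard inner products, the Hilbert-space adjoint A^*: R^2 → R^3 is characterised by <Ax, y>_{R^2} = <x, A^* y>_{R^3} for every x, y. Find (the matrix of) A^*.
A^* = A^T =
[[1, 0],
 [-2, -2],
 [1, 0]]

For real matrices with standard dot products, the defining identity <Ax, y> = <x, A^* y> gives (Ax)^T y = x^T (A^*) y, i.e. x^T A^T y = x^T (A^*) y. Since this holds for all x, y, we must have A^* = A^T. Therefore
A^* =
[[1, 0],
 [-2, -2],
 [1, 0]].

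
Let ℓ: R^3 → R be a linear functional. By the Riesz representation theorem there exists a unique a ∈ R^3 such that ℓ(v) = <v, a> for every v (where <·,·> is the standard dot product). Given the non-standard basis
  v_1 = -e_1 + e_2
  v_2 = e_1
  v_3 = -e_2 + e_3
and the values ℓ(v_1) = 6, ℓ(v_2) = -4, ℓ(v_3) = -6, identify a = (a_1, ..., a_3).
a = (-4, 2, -4)

Write a = (a_1, ..., a_3) in the standard basis. For each basis vector v_i, ℓ(v_i) = <v_i, a> is a linear equation in the a_j's. Collect the n equations into a matrix system V a = ℓ, where row i of V is v_i (expressed in the standard basis). Since V is invertible (lower-triangular with 1s on the diagonal, up to permutation), solve by back-substitution:
  V =
[[-1, 1, 0],
 [1, 0, 0],
 [0, -1, 1]]
  V a = (6, -4, -6)
Solving gives a = (-4, 2, -4).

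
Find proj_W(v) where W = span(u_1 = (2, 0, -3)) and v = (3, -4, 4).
proj_W(v) = (-12/13, 0, 18/13)

Set up U = [u_1 | ... | u_1] ∈ R^(3×1). The projector onto W = col(U) is P = U (U^T U)^(-1) U^T.
Compute U^T U =
  [13],
and U^T v = (-6).
Solve U^T U · c = U^T v for the coefficients: c = (-6/13). The projection is proj_W(v) = U c.
Check: (v - proj_W(v)) · u_1 = 0  (should be 0).
Result: proj_W(v) = (-12/13, 0, 18/13).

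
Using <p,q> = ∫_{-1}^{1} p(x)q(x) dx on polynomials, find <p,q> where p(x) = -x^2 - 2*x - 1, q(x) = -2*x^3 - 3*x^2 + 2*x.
<p,q> = 32/15

Expand the product: p(x)·q(x) = 2*x^5 + 7*x^4 + 6*x^3 - x^2 - 2*x.
∫_{-1}^{1} of each monomial x^k gives [2/(k+1) if k even, 0 if k odd]. Integrating term-by-term (or equivalently evaluating the antiderivative F(x) = x^6/3 + 7*x^5/5 + 3*x^4/2 - x^3/3 - x^2 at the endpoints):
  F(1) − F(−1) = 19/10 − (-7/30) = 32/15.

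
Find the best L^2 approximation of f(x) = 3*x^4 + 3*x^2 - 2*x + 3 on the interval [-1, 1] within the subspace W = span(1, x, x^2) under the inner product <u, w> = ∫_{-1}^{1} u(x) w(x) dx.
g(x) = 39*x^2/7 - 2*x + 96/35

The best approximation g ∈ W is the orthogonal projection of f onto W. Writing g = a_0 + a_1 x + a_2 x^2, the coefficients solve the normal equations G · a = b where
  G_{ij} = <φ_i, φ_j> and b_i = <f, φ_i>, with φ_0 = 1, φ_1 = x, φ_2 = x^2.
G =
  [2, 0, 2/3]
  [0, 2/3, 0]
  [2/3, 0, 2/5],
b = (46/5, -4/3, 142/35).
Solving gives a_0 = 96/35, a_1 = -2, a_2 = 39/7, so
  g(x) = 39*x^2/7 - 2*x + 96/35.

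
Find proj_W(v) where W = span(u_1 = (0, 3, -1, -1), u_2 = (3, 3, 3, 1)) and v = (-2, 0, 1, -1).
proj_W(v) = (-132/283, -72/283, -152/283, -64/283)

Set up U = [u_1 | ... | u_2] ∈ R^(4×2). The projector onto W = col(U) is P = U (U^T U)^(-1) U^T.
Compute U^T U =
  [11, 5]
  [5, 28],
and U^T v = (0, -4).
Solve U^T U · c = U^T v for the coefficients: c = (20/283, -44/283). The projection is proj_W(v) = U c.
Check: (v - proj_W(v)) · u_1 = 0  (should be 0).
Check: (v - proj_W(v)) · u_2 = 0  (should be 0).
Result: proj_W(v) = (-132/283, -72/283, -152/283, -64/283).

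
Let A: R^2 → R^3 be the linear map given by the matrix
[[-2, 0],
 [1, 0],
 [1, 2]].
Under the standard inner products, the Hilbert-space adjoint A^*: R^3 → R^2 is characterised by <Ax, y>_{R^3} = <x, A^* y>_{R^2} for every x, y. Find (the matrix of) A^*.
A^* = A^T =
[[-2, 1, 1],
 [0, 0, 2]]

For real matrices with standard dot products, the defining identity <Ax, y> = <x, A^* y> gives (Ax)^T y = x^T (A^*) y, i.e. x^T A^T y = x^T (A^*) y. Since this holds for all x, y, we must have A^* = A^T. Therefore
A^* =
[[-2, 1, 1],
 [0, 0, 2]].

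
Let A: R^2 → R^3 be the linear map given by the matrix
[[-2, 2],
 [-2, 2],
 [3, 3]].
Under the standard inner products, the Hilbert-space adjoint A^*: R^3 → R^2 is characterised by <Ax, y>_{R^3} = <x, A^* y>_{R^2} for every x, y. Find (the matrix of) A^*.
A^* = A^T =
[[-2, -2, 3],
 [2, 2, 3]]

For real matrices with standard dot products, the defining identity <Ax, y> = <x, A^* y> gives (Ax)^T y = x^T (A^*) y, i.e. x^T A^T y = x^T (A^*) y. Since this holds for all x, y, we must have A^* = A^T. Therefore
A^* =
[[-2, -2, 3],
 [2, 2, 3]].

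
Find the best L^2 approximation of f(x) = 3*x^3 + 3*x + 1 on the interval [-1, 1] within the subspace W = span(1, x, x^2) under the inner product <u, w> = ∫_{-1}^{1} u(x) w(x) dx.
g(x) = 24*x/5 + 1

The best approximation g ∈ W is the orthogonal projection of f onto W. Writing g = a_0 + a_1 x + a_2 x^2, the coefficients solve the normal equations G · a = b where
  G_{ij} = <φ_i, φ_j> and b_i = <f, φ_i>, with φ_0 = 1, φ_1 = x, φ_2 = x^2.
G =
  [2, 0, 2/3]
  [0, 2/3, 0]
  [2/3, 0, 2/5],
b = (2, 16/5, 2/3).
Solving gives a_0 = 1, a_1 = 24/5, a_2 = 0, so
  g(x) = 24*x/5 + 1.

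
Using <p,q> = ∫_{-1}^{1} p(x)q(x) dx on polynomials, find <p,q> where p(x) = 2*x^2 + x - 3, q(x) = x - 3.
<p,q> = 44/3

Expand the product: p(x)·q(x) = 2*x^3 - 5*x^2 - 6*x + 9.
∫_{-1}^{1} of each monomial x^k gives [2/(k+1) if k even, 0 if k odd]. Integrating term-by-term (or equivalently evaluating the antiderivative F(x) = x^4/2 - 5*x^3/3 - 3*x^2 + 9*x at the endpoints):
  F(1) − F(−1) = 29/6 − (-59/6) = 44/3.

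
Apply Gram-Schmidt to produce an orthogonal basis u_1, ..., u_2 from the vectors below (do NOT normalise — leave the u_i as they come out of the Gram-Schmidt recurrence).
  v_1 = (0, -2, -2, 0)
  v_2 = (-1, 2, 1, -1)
Orthogonal basis:
  u_1 = (0, -2, -2, 0)
  u_2 = (-1, 1/2, -1/2, -1)

Apply the Gram-Schmidt recurrence
  u_1 = v_1
  u_i = v_i − Σ_{j<i} ((v_i · u_j) / (u_j · u_j)) · u_j.

Step by step this gives:
  u_1 = (0, -2, -2, 0)
  u_2 = (-1, 1/2, -1/2, -1)

Orthogonality check:
  u_2 · u_1 = 0 (should be 0)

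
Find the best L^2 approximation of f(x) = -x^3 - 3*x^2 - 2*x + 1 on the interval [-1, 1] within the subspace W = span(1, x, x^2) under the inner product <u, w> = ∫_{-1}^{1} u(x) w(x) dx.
g(x) = -3*x^2 - 13*x/5 + 1

The best approximation g ∈ W is the orthogonal projection of f onto W. Writing g = a_0 + a_1 x + a_2 x^2, the coefficients solve the normal equations G · a = b where
  G_{ij} = <φ_i, φ_j> and b_i = <f, φ_i>, with φ_0 = 1, φ_1 = x, φ_2 = x^2.
G =
  [2, 0, 2/3]
  [0, 2/3, 0]
  [2/3, 0, 2/5],
b = (0, -26/15, -8/15).
Solving gives a_0 = 1, a_1 = -13/5, a_2 = -3, so
  g(x) = -3*x^2 - 13*x/5 + 1.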